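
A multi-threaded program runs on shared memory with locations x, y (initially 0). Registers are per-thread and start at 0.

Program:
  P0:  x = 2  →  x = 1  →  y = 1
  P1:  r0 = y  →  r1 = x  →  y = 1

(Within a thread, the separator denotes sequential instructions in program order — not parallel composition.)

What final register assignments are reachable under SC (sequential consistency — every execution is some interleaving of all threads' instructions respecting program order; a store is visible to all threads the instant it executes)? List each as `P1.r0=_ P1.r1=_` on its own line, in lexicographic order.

outcome vector order: (P1.r0,P1.r1)
|SC outcomes| = 4

P1.r0=0 P1.r1=0
P1.r0=0 P1.r1=1
P1.r0=0 P1.r1=2
P1.r0=1 P1.r1=1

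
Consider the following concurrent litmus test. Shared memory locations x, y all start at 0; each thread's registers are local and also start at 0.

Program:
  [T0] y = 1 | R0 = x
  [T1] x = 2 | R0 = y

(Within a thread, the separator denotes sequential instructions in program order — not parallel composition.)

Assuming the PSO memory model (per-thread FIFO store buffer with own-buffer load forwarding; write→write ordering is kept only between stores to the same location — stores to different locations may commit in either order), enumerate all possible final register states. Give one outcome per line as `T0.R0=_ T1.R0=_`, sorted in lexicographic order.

outcome vector order: (T0.R0,T1.R0)
|PSO outcomes| = 4

T0.R0=0 T1.R0=0
T0.R0=0 T1.R0=1
T0.R0=2 T1.R0=0
T0.R0=2 T1.R0=1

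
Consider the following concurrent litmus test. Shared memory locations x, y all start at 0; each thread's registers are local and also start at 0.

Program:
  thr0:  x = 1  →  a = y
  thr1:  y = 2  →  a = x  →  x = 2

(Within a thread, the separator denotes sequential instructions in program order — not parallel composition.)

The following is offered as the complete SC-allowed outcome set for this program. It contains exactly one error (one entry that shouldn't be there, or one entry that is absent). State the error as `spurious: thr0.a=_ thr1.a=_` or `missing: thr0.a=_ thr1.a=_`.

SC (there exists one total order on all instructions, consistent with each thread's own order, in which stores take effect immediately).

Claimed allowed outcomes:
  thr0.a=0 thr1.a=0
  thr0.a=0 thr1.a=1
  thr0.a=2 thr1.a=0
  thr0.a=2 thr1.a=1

outcome vector order: (thr0.a,thr1.a)
SC: 3 outcomes — {01; 20; 21}
claimed∖SC = {00}

spurious: thr0.a=0 thr1.a=0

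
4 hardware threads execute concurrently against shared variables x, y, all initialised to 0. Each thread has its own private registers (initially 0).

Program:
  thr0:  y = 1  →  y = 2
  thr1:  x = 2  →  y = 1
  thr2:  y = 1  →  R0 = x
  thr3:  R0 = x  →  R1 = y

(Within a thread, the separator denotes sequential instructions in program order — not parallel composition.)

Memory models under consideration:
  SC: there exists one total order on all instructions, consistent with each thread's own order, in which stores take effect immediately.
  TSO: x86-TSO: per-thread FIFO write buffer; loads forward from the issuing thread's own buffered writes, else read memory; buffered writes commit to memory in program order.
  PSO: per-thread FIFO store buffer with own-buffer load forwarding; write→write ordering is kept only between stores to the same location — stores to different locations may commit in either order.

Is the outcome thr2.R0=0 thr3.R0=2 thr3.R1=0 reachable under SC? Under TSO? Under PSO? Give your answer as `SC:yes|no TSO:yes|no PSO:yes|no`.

outcome vector order: (thr2.R0,thr3.R0,thr3.R1)
SC: 11 outcomes — {0/0/0 0/0/1 0/0/2 0/2/1 0/2/2 2/0/0 2/0/1 2/0/2 2/2/0 2/2/1 2/2/2}
TSO: 12 outcomes — {0/0/0 0/0/1 0/0/2 0/2/0 0/2/1 0/2/2 2/0/0 2/0/1 2/0/2 2/2/0 2/2/1 2/2/2}
PSO: 12 outcomes — {0/0/0 0/0/1 0/0/2 0/2/0 0/2/1 0/2/2 2/0/0 2/0/1 2/0/2 2/2/0 2/2/1 2/2/2}
target 0/2/0 ∈ {TSO,PSO}

SC:no TSO:yes PSO:yes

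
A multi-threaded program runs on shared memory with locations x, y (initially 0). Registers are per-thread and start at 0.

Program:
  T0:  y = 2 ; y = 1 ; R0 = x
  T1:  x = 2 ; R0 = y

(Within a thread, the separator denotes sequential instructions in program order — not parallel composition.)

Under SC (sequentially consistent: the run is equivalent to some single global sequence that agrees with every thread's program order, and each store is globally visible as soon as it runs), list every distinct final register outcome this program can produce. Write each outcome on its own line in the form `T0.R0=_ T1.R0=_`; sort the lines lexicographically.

T0.R0=0 T1.R0=1
T0.R0=2 T1.R0=0
T0.R0=2 T1.R0=1
T0.R0=2 T1.R0=2

outcome vector order: (T0.R0,T1.R0)
|SC outcomes| = 4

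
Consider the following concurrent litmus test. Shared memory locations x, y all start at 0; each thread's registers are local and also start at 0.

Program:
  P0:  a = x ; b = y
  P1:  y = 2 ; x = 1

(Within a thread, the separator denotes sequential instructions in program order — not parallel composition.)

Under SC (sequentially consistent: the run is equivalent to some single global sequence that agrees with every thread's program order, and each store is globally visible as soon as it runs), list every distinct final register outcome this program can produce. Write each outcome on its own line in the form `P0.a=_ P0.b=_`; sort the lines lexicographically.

outcome vector order: (P0.a,P0.b)
|SC outcomes| = 3

P0.a=0 P0.b=0
P0.a=0 P0.b=2
P0.a=1 P0.b=2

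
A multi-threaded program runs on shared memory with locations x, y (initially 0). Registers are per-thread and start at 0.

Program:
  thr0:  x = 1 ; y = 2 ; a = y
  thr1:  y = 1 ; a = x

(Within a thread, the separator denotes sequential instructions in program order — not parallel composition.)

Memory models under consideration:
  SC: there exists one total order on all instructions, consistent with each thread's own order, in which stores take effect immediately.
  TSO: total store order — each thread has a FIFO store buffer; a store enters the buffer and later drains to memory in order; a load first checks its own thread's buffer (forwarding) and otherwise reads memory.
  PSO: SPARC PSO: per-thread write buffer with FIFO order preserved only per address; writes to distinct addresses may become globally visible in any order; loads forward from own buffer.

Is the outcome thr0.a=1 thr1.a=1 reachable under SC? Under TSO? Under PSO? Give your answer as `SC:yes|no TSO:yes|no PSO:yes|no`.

SC:yes TSO:yes PSO:yes

outcome vector order: (thr0.a,thr1.a)
SC: 3 outcomes — {11; 20; 21}
TSO: 4 outcomes — {10; 11; 20; 21}
PSO: 4 outcomes — {10; 11; 20; 21}
target 11 ∈ {SC,TSO,PSO}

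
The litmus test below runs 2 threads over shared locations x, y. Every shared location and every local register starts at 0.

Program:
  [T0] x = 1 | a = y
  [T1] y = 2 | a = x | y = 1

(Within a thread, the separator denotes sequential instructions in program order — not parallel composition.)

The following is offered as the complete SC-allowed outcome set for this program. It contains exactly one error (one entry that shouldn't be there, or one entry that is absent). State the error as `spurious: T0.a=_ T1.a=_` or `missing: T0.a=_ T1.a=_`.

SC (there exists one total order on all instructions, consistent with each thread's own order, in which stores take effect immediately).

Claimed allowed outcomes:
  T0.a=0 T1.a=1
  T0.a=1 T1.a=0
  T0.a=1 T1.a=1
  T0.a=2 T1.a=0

missing: T0.a=2 T1.a=1

outcome vector order: (T0.a,T1.a)
SC (5): (0,1); (1,0); (1,1); (2,0); (2,1)
SC∖claimed = {(2,1)}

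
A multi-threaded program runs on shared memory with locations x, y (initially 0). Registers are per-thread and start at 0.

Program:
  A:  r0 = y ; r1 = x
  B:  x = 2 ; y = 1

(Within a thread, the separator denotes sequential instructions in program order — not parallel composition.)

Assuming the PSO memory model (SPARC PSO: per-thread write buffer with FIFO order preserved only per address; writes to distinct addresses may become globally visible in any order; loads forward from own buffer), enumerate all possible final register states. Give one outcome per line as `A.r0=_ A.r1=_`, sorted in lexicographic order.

outcome vector order: (A.r0,A.r1)
|PSO outcomes| = 4

A.r0=0 A.r1=0
A.r0=0 A.r1=2
A.r0=1 A.r1=0
A.r0=1 A.r1=2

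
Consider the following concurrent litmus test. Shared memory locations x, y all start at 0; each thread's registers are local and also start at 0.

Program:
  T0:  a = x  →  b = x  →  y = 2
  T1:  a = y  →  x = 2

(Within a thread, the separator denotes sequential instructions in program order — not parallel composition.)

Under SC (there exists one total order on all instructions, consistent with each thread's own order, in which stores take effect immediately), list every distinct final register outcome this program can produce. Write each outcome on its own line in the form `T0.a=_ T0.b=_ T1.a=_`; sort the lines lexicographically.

outcome vector order: (T0.a,T0.b,T1.a)
|SC outcomes| = 4

T0.a=0 T0.b=0 T1.a=0
T0.a=0 T0.b=0 T1.a=2
T0.a=0 T0.b=2 T1.a=0
T0.a=2 T0.b=2 T1.a=0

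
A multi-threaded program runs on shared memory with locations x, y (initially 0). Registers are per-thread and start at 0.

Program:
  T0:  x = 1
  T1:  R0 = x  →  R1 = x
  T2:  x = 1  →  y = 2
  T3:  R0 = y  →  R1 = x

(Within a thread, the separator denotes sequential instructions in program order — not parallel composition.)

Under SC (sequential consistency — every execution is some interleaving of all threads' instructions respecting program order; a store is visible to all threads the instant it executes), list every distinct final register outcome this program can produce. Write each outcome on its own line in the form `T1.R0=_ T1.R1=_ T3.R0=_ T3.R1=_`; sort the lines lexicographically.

T1.R0=0 T1.R1=0 T3.R0=0 T3.R1=0
T1.R0=0 T1.R1=0 T3.R0=0 T3.R1=1
T1.R0=0 T1.R1=0 T3.R0=2 T3.R1=1
T1.R0=0 T1.R1=1 T3.R0=0 T3.R1=0
T1.R0=0 T1.R1=1 T3.R0=0 T3.R1=1
T1.R0=0 T1.R1=1 T3.R0=2 T3.R1=1
T1.R0=1 T1.R1=1 T3.R0=0 T3.R1=0
T1.R0=1 T1.R1=1 T3.R0=0 T3.R1=1
T1.R0=1 T1.R1=1 T3.R0=2 T3.R1=1

outcome vector order: (T1.R0,T1.R1,T3.R0,T3.R1)
|SC outcomes| = 9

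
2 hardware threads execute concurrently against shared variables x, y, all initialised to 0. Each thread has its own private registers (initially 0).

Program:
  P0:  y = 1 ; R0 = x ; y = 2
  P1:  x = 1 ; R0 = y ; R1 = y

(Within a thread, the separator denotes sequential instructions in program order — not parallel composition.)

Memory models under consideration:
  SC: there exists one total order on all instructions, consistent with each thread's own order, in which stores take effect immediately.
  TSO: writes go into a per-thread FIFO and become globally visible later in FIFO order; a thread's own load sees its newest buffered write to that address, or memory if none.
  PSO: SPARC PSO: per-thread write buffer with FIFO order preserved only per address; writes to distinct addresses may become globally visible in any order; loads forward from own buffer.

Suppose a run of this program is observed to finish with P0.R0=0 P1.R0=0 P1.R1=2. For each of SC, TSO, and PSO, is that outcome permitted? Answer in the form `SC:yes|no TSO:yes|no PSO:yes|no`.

SC:no TSO:yes PSO:yes

outcome vector order: (P0.R0,P1.R0,P1.R1)
[SC] allowed = {0/1/1, 0/1/2, 0/2/2, 1/0/0, 1/0/1, 1/0/2, 1/1/1, 1/1/2, 1/2/2}
[TSO] allowed = {0/0/0, 0/0/1, 0/0/2, 0/1/1, 0/1/2, 0/2/2, 1/0/0, 1/0/1, 1/0/2, 1/1/1, 1/1/2, 1/2/2}
[PSO] allowed = {0/0/0, 0/0/1, 0/0/2, 0/1/1, 0/1/2, 0/2/2, 1/0/0, 1/0/1, 1/0/2, 1/1/1, 1/1/2, 1/2/2}
target 0/0/2 ∈ {TSO,PSO}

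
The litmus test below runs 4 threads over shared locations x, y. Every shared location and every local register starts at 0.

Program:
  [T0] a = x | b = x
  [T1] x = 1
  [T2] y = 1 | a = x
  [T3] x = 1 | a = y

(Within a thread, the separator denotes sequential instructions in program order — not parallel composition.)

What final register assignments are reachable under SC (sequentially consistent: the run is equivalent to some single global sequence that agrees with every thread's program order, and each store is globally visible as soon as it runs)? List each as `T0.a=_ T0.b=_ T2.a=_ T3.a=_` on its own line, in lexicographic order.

T0.a=0 T0.b=0 T2.a=0 T3.a=1
T0.a=0 T0.b=0 T2.a=1 T3.a=0
T0.a=0 T0.b=0 T2.a=1 T3.a=1
T0.a=0 T0.b=1 T2.a=0 T3.a=1
T0.a=0 T0.b=1 T2.a=1 T3.a=0
T0.a=0 T0.b=1 T2.a=1 T3.a=1
T0.a=1 T0.b=1 T2.a=0 T3.a=1
T0.a=1 T0.b=1 T2.a=1 T3.a=0
T0.a=1 T0.b=1 T2.a=1 T3.a=1

outcome vector order: (T0.a,T0.b,T2.a,T3.a)
|SC outcomes| = 9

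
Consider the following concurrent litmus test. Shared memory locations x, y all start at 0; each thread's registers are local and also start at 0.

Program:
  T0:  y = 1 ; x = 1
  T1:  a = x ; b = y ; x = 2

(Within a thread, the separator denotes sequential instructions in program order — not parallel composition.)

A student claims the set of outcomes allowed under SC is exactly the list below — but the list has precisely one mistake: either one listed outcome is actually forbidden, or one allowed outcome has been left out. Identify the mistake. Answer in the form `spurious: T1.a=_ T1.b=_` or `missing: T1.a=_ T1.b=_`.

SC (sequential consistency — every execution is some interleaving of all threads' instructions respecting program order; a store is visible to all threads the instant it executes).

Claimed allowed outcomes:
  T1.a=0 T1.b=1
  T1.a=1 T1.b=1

missing: T1.a=0 T1.b=0

outcome vector order: (T1.a,T1.b)
[SC] allowed = {0/0; 0/1; 1/1}
SC∖claimed = {0/0}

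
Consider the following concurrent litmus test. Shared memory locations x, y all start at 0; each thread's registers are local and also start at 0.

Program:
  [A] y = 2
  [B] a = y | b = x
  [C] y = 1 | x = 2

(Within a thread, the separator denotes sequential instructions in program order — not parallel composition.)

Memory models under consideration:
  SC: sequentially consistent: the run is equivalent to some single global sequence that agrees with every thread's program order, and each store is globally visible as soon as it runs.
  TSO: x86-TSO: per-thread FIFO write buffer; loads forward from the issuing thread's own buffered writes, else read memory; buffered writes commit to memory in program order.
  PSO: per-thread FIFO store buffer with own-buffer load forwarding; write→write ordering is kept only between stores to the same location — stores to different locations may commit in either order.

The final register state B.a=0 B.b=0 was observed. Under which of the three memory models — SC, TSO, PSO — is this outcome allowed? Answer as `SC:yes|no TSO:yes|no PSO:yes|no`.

outcome vector order: (B.a,B.b)
under SC → 0/0, 0/2, 1/0, 1/2, 2/0, 2/2
under TSO → 0/0, 0/2, 1/0, 1/2, 2/0, 2/2
under PSO → 0/0, 0/2, 1/0, 1/2, 2/0, 2/2
target 0/0 ∈ {SC,TSO,PSO}

SC:yes TSO:yes PSO:yes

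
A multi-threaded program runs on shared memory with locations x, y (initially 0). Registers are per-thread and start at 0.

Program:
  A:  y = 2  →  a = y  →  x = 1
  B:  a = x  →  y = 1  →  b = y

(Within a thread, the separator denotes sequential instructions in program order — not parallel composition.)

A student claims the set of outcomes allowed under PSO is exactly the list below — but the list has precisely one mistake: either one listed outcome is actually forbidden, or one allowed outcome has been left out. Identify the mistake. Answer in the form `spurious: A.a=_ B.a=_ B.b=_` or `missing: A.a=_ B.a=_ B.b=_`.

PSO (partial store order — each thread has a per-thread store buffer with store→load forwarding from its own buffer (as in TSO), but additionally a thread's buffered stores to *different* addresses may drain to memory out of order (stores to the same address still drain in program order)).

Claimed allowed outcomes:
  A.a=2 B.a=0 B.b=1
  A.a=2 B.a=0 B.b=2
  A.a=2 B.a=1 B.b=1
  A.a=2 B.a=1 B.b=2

missing: A.a=1 B.a=0 B.b=1

outcome vector order: (A.a,B.a,B.b)
[PSO] allowed = {1/0/1; 2/0/1; 2/0/2; 2/1/1; 2/1/2}
PSO∖claimed = {1/0/1}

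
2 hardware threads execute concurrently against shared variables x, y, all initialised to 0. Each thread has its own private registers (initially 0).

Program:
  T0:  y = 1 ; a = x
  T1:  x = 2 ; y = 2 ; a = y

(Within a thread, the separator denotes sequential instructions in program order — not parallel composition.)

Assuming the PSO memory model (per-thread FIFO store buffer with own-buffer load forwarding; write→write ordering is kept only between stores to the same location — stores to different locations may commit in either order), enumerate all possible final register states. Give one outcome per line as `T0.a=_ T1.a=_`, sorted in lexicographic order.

outcome vector order: (T0.a,T1.a)
|PSO outcomes| = 4

T0.a=0 T1.a=1
T0.a=0 T1.a=2
T0.a=2 T1.a=1
T0.a=2 T1.a=2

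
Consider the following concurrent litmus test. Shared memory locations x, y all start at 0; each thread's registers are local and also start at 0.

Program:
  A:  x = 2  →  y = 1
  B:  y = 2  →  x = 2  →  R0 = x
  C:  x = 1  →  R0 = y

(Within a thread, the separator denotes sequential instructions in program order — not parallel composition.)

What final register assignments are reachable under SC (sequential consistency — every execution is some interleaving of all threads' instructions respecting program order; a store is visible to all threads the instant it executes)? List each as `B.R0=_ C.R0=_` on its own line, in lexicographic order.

B.R0=1 C.R0=1
B.R0=1 C.R0=2
B.R0=2 C.R0=0
B.R0=2 C.R0=1
B.R0=2 C.R0=2

outcome vector order: (B.R0,C.R0)
|SC outcomes| = 5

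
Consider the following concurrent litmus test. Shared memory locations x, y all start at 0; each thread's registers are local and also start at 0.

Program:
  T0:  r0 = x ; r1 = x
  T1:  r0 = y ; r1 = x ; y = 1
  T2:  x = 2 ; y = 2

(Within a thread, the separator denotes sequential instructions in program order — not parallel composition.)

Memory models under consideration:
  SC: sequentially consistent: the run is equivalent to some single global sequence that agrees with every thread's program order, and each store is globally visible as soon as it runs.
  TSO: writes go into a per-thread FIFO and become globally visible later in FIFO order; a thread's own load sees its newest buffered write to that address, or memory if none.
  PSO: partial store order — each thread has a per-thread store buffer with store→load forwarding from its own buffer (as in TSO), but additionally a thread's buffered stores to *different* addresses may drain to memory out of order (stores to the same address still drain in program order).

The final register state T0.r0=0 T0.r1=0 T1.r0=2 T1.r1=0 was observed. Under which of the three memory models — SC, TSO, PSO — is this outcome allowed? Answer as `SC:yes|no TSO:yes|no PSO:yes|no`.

outcome vector order: (T0.r0,T0.r1,T1.r0,T1.r1)
SC (9): <0 0 0 0>; <0 0 0 2>; <0 0 2 2>; <0 2 0 0>; <0 2 0 2>; <0 2 2 2>; <2 2 0 0>; <2 2 0 2>; <2 2 2 2>
TSO (9): <0 0 0 0>; <0 0 0 2>; <0 0 2 2>; <0 2 0 0>; <0 2 0 2>; <0 2 2 2>; <2 2 0 0>; <2 2 0 2>; <2 2 2 2>
PSO (12): <0 0 0 0>; <0 0 0 2>; <0 0 2 0>; <0 0 2 2>; <0 2 0 0>; <0 2 0 2>; <0 2 2 0>; <0 2 2 2>; <2 2 0 0>; <2 2 0 2>; <2 2 2 0>; <2 2 2 2>
target <0 0 2 0> ∈ {PSO}

SC:no TSO:no PSO:yes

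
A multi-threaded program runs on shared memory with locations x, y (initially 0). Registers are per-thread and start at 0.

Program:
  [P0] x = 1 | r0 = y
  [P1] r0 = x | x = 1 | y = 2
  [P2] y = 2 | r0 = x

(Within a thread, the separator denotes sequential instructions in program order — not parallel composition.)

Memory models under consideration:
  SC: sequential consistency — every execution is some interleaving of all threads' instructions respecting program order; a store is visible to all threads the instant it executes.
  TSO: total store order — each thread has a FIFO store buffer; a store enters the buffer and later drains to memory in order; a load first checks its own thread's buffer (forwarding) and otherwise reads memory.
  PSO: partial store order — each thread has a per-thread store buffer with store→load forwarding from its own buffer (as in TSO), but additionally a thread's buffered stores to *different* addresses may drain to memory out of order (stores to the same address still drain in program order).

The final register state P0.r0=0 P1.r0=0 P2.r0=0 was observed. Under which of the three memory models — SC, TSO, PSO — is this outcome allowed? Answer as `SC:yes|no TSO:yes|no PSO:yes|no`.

SC:no TSO:yes PSO:yes

outcome vector order: (P0.r0,P1.r0,P2.r0)
SC: 6 outcomes — {(0,0,1); (0,1,1); (2,0,0); (2,0,1); (2,1,0); (2,1,1)}
TSO: 8 outcomes — {(0,0,0); (0,0,1); (0,1,0); (0,1,1); (2,0,0); (2,0,1); (2,1,0); (2,1,1)}
PSO: 8 outcomes — {(0,0,0); (0,0,1); (0,1,0); (0,1,1); (2,0,0); (2,0,1); (2,1,0); (2,1,1)}
target (0,0,0) ∈ {TSO,PSO}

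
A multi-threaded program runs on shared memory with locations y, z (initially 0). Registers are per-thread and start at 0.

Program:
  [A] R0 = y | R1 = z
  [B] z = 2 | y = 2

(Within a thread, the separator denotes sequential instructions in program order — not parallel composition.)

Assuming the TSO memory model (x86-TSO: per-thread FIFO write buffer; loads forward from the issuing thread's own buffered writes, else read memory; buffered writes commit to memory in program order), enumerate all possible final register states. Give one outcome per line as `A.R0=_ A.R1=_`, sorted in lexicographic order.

A.R0=0 A.R1=0
A.R0=0 A.R1=2
A.R0=2 A.R1=2

outcome vector order: (A.R0,A.R1)
|TSO outcomes| = 3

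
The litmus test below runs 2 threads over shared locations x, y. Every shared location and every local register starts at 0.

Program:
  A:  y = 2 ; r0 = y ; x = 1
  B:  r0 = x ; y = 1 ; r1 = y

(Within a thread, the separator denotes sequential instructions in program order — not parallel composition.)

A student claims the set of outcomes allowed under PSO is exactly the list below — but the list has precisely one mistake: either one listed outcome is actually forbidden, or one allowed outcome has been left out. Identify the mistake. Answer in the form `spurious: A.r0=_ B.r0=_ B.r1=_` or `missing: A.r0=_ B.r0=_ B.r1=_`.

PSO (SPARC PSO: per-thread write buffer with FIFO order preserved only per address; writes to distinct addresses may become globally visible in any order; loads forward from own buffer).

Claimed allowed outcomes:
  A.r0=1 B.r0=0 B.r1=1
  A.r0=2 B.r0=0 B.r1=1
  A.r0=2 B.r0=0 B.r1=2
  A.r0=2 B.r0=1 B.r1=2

outcome vector order: (A.r0,B.r0,B.r1)
PSO: 5 outcomes — {(1,0,1), (2,0,1), (2,0,2), (2,1,1), (2,1,2)}
PSO∖claimed = {(2,1,1)}

missing: A.r0=2 B.r0=1 B.r1=1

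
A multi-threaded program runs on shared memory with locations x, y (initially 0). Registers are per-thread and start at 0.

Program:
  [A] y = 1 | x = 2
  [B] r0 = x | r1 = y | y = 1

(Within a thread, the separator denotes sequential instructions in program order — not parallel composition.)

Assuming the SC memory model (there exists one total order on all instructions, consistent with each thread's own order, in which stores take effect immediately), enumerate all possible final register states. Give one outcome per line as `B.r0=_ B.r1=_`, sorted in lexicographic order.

B.r0=0 B.r1=0
B.r0=0 B.r1=1
B.r0=2 B.r1=1

outcome vector order: (B.r0,B.r1)
|SC outcomes| = 3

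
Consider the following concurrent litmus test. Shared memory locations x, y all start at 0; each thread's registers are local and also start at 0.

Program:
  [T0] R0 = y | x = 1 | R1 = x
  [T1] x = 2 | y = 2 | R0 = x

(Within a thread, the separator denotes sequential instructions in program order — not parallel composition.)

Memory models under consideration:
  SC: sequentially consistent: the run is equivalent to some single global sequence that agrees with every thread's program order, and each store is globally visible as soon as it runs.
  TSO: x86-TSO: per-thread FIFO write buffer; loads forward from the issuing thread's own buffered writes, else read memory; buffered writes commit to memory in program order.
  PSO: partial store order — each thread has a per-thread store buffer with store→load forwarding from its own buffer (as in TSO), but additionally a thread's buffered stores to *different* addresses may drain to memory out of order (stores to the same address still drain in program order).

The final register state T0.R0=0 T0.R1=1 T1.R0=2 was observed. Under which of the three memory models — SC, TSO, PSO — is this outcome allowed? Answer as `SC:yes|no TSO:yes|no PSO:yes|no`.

SC:yes TSO:yes PSO:yes

outcome vector order: (T0.R0,T0.R1,T1.R0)
SC (5): 0/1/1, 0/1/2, 0/2/2, 2/1/1, 2/1/2
TSO (5): 0/1/1, 0/1/2, 0/2/2, 2/1/1, 2/1/2
PSO (6): 0/1/1, 0/1/2, 0/2/2, 2/1/1, 2/1/2, 2/2/2
target 0/1/2 ∈ {SC,TSO,PSO}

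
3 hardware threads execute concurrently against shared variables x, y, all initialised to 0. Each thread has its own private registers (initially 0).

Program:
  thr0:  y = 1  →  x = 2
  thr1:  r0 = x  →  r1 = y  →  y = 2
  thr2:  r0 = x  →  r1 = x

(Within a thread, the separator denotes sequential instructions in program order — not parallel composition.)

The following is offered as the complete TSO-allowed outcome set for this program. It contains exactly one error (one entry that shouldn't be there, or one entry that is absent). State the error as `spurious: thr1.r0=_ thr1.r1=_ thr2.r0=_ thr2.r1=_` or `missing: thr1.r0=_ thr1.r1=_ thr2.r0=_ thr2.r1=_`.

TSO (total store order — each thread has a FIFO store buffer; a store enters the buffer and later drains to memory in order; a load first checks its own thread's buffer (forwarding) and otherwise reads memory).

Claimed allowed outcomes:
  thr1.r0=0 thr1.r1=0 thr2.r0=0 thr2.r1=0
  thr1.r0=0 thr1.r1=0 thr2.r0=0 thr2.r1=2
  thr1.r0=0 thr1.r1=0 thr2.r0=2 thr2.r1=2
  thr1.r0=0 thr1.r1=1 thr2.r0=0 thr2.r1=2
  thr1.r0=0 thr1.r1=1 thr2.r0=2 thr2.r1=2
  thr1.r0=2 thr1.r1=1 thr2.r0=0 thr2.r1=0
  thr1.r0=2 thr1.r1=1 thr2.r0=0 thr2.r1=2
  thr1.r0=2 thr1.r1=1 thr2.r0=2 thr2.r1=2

missing: thr1.r0=0 thr1.r1=1 thr2.r0=0 thr2.r1=0

outcome vector order: (thr1.r0,thr1.r1,thr2.r0,thr2.r1)
TSO (9): (0,0,0,0), (0,0,0,2), (0,0,2,2), (0,1,0,0), (0,1,0,2), (0,1,2,2), (2,1,0,0), (2,1,0,2), (2,1,2,2)
TSO∖claimed = {(0,1,0,0)}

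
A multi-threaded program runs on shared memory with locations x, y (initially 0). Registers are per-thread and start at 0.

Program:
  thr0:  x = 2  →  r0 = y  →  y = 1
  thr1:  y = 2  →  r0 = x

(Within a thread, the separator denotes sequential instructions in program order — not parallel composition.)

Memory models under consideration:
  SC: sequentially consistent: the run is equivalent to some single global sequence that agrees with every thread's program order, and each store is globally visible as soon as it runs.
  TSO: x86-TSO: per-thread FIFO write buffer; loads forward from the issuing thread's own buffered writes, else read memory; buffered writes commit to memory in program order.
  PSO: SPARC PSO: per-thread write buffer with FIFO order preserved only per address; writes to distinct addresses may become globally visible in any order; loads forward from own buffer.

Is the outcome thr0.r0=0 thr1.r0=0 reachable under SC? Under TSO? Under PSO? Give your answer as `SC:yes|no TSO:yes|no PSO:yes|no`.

outcome vector order: (thr0.r0,thr1.r0)
under SC → 02 20 22
under TSO → 00 02 20 22
under PSO → 00 02 20 22
target 00 ∈ {TSO,PSO}

SC:no TSO:yes PSO:yes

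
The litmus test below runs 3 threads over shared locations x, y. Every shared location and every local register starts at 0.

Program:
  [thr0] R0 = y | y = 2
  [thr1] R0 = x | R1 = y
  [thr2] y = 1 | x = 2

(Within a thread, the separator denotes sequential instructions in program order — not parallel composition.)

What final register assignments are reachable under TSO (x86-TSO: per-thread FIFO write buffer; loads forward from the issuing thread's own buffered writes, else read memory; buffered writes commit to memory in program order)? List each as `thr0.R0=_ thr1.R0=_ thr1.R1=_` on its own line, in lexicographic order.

thr0.R0=0 thr1.R0=0 thr1.R1=0
thr0.R0=0 thr1.R0=0 thr1.R1=1
thr0.R0=0 thr1.R0=0 thr1.R1=2
thr0.R0=0 thr1.R0=2 thr1.R1=1
thr0.R0=0 thr1.R0=2 thr1.R1=2
thr0.R0=1 thr1.R0=0 thr1.R1=0
thr0.R0=1 thr1.R0=0 thr1.R1=1
thr0.R0=1 thr1.R0=0 thr1.R1=2
thr0.R0=1 thr1.R0=2 thr1.R1=1
thr0.R0=1 thr1.R0=2 thr1.R1=2

outcome vector order: (thr0.R0,thr1.R0,thr1.R1)
|TSO outcomes| = 10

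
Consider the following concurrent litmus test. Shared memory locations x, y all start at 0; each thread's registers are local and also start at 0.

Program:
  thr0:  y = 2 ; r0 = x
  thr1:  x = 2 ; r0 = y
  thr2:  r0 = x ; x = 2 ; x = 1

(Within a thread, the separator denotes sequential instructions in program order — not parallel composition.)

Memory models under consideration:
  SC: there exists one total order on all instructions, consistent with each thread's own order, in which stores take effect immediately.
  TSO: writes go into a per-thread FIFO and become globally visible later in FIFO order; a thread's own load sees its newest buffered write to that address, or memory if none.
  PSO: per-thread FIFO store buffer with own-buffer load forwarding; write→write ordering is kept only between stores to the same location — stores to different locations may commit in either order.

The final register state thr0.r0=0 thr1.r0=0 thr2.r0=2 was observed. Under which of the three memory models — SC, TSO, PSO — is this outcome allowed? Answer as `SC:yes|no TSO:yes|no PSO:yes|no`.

SC:no TSO:yes PSO:yes

outcome vector order: (thr0.r0,thr1.r0,thr2.r0)
SC (10): (0,2,0); (0,2,2); (1,0,0); (1,0,2); (1,2,0); (1,2,2); (2,0,0); (2,0,2); (2,2,0); (2,2,2)
TSO (12): (0,0,0); (0,0,2); (0,2,0); (0,2,2); (1,0,0); (1,0,2); (1,2,0); (1,2,2); (2,0,0); (2,0,2); (2,2,0); (2,2,2)
PSO (12): (0,0,0); (0,0,2); (0,2,0); (0,2,2); (1,0,0); (1,0,2); (1,2,0); (1,2,2); (2,0,0); (2,0,2); (2,2,0); (2,2,2)
target (0,0,2) ∈ {TSO,PSO}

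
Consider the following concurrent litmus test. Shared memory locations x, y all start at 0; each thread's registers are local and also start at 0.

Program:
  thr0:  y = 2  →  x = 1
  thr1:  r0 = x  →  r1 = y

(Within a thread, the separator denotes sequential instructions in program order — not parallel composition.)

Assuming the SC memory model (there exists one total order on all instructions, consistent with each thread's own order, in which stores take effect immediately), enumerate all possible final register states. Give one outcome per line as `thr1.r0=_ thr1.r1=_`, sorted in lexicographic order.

thr1.r0=0 thr1.r1=0
thr1.r0=0 thr1.r1=2
thr1.r0=1 thr1.r1=2

outcome vector order: (thr1.r0,thr1.r1)
|SC outcomes| = 3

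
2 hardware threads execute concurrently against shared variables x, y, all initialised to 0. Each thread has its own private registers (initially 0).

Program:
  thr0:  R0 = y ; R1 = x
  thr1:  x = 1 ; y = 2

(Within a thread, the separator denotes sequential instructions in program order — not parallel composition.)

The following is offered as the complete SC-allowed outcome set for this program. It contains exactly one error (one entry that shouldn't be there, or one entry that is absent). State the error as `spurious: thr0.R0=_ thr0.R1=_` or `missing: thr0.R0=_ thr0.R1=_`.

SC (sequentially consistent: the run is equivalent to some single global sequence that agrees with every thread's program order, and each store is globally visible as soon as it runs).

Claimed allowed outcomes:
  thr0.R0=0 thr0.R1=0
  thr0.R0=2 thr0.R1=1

outcome vector order: (thr0.R0,thr0.R1)
SC (3): 0/0; 0/1; 2/1
SC∖claimed = {0/1}

missing: thr0.R0=0 thr0.R1=1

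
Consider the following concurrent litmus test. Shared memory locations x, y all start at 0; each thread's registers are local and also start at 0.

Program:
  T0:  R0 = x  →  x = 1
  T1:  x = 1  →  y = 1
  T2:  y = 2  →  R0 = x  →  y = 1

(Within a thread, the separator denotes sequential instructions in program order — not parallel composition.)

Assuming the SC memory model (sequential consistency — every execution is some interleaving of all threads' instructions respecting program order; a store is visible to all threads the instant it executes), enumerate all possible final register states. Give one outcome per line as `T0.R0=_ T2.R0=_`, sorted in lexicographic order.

outcome vector order: (T0.R0,T2.R0)
|SC outcomes| = 4

T0.R0=0 T2.R0=0
T0.R0=0 T2.R0=1
T0.R0=1 T2.R0=0
T0.R0=1 T2.R0=1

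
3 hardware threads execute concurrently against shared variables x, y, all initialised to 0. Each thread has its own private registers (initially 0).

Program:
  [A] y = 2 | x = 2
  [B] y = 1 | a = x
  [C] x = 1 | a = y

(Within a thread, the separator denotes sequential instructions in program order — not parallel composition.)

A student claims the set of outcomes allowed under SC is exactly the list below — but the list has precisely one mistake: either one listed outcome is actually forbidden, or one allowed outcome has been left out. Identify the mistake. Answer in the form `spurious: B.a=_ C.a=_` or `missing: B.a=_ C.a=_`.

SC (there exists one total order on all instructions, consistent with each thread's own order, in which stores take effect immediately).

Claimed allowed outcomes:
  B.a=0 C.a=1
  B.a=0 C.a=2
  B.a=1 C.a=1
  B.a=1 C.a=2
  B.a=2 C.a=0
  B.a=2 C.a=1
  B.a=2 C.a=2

outcome vector order: (B.a,C.a)
under SC → 0/1, 0/2, 1/0, 1/1, 1/2, 2/0, 2/1, 2/2
SC∖claimed = {1/0}

missing: B.a=1 C.a=0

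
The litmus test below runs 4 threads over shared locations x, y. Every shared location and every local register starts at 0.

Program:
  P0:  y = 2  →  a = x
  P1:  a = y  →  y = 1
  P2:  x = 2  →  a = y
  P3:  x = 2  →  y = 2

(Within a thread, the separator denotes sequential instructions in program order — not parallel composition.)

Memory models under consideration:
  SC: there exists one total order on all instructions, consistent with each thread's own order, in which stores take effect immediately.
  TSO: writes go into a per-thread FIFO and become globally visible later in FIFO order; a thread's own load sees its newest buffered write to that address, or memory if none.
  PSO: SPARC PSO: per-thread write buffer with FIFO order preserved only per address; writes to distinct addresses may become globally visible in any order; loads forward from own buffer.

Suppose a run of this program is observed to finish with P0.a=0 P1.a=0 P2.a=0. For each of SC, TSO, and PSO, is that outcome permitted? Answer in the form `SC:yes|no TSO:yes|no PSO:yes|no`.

outcome vector order: (P0.a,P1.a,P2.a)
[SC] allowed = {001; 002; 021; 022; 200; 201; 202; 220; 221; 222}
[TSO] allowed = {000; 001; 002; 020; 021; 022; 200; 201; 202; 220; 221; 222}
[PSO] allowed = {000; 001; 002; 020; 021; 022; 200; 201; 202; 220; 221; 222}
target 000 ∈ {TSO,PSO}

SC:no TSO:yes PSO:yes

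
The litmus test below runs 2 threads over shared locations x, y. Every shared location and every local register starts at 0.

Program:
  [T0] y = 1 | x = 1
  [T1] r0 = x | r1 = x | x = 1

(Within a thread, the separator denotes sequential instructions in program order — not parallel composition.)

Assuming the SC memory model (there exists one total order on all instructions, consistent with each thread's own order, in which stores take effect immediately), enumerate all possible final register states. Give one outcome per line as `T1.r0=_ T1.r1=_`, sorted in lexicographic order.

outcome vector order: (T1.r0,T1.r1)
|SC outcomes| = 3

T1.r0=0 T1.r1=0
T1.r0=0 T1.r1=1
T1.r0=1 T1.r1=1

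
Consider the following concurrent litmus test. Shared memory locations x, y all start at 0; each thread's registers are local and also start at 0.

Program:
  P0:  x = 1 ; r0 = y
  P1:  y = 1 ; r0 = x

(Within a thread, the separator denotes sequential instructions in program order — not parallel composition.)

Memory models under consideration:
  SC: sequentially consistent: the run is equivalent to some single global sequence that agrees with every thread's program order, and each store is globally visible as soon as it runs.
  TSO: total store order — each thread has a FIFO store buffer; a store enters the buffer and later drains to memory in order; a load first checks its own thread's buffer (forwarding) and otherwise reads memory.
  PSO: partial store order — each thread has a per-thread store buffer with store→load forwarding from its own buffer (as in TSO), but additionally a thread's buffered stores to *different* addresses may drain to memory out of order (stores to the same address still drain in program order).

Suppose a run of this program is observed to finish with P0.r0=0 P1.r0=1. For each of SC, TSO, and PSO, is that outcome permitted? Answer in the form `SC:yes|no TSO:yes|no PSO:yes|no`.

outcome vector order: (P0.r0,P1.r0)
SC (3): 01, 10, 11
TSO (4): 00, 01, 10, 11
PSO (4): 00, 01, 10, 11
target 01 ∈ {SC,TSO,PSO}

SC:yes TSO:yes PSO:yes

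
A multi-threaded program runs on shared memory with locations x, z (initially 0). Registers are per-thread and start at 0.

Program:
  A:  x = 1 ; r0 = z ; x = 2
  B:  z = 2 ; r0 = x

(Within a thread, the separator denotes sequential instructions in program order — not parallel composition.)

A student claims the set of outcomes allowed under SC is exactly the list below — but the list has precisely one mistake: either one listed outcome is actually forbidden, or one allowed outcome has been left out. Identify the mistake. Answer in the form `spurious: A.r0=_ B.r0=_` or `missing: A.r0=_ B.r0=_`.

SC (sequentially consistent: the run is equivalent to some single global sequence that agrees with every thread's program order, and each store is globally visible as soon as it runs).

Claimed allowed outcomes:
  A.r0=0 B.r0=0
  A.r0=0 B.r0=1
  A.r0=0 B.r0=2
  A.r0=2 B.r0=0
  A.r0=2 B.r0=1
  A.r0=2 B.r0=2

outcome vector order: (A.r0,B.r0)
SC: 5 outcomes — {01; 02; 20; 21; 22}
claimed∖SC = {00}

spurious: A.r0=0 B.r0=0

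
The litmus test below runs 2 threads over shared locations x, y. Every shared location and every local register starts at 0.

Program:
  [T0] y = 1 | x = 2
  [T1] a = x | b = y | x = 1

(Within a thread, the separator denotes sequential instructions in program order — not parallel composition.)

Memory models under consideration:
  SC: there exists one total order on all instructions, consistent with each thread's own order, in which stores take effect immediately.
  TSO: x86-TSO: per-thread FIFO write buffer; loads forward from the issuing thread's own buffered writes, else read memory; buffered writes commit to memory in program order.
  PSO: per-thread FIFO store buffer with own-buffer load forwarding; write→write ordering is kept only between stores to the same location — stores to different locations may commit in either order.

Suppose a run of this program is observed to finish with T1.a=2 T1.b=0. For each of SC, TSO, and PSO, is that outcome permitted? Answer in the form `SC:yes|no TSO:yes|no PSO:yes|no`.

outcome vector order: (T1.a,T1.b)
[SC] allowed = {0/0 0/1 2/1}
[TSO] allowed = {0/0 0/1 2/1}
[PSO] allowed = {0/0 0/1 2/0 2/1}
target 2/0 ∈ {PSO}

SC:no TSO:no PSO:yes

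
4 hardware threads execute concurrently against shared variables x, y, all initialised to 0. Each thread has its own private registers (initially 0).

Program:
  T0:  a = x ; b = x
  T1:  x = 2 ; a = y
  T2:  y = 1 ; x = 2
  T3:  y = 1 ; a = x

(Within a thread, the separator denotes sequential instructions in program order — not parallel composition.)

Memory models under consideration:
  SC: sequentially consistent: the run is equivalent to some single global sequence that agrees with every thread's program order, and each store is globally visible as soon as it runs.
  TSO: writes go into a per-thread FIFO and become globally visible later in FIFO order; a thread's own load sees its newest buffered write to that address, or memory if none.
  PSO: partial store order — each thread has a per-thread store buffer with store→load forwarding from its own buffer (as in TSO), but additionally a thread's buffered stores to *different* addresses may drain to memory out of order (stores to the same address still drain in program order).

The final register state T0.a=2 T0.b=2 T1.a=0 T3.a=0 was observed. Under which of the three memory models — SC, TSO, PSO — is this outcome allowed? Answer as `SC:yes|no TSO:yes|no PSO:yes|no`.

outcome vector order: (T0.a,T0.b,T1.a,T3.a)
SC (9): 0/0/0/2; 0/0/1/0; 0/0/1/2; 0/2/0/2; 0/2/1/0; 0/2/1/2; 2/2/0/2; 2/2/1/0; 2/2/1/2
TSO (12): 0/0/0/0; 0/0/0/2; 0/0/1/0; 0/0/1/2; 0/2/0/0; 0/2/0/2; 0/2/1/0; 0/2/1/2; 2/2/0/0; 2/2/0/2; 2/2/1/0; 2/2/1/2
PSO (12): 0/0/0/0; 0/0/0/2; 0/0/1/0; 0/0/1/2; 0/2/0/0; 0/2/0/2; 0/2/1/0; 0/2/1/2; 2/2/0/0; 2/2/0/2; 2/2/1/0; 2/2/1/2
target 2/2/0/0 ∈ {TSO,PSO}

SC:no TSO:yes PSO:yes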